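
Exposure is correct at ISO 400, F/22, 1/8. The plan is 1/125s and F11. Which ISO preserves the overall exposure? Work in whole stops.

ISO 1600

Shutter speed: 1/8 → 1/15 → 1/30 → 1/60 → 1/125 — 4 stops shorter (darker).
Aperture: f/22 → f/16 → f/11 — 2 stops wider (brighter).
Net change so far: 2 stops darker. Offset with the ISO: 400 → 800 → 1600.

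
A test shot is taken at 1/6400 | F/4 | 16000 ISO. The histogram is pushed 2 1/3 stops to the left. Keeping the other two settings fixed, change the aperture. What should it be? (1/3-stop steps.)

f/1.8

Underexposed by 2 1/3 stops → need 2 1/3 stops brighter.
Aperture: f/4 → f/3.5 → f/3.2 → f/2.8 → f/2.5 → f/2.2 → f/2 → f/1.8.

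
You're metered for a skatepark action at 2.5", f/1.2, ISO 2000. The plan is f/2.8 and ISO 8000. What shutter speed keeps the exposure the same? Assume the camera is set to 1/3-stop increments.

3.2 s

Aperture: f/1.2 → f/1.4 → f/1.6 → f/1.8 → f/2 → f/2.2 → f/2.5 → f/2.8 — 2 1/3 stops narrower (darker).
ISO: 2000 → 2500 → 3200 → 4000 → 5000 → 6400 → 8000 — 2 stops higher (brighter).
Net change so far: 1/3 stop darker. Offset with the shutter speed: 2.5 → 3.2.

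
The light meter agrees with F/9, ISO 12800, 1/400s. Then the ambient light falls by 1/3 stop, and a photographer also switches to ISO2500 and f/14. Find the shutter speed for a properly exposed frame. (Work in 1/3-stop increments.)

Scene light: 1/3 stop darker.
ISO: 12800 → 10000 → 8000 → 6400 → 5000 → 4000 → 3200 → 2500 — 2 1/3 stops dropped (darker).
Aperture: f/9 → f/10 → f/11 → f/13 → f/14 — 1 1/3 stops smaller aperture (darker).
Net so far: 4 stops darker. Shutter speed: 1/400 → 1/320 → 1/250 → 1/200 → 1/160 → 1/125 → 1/100 → 1/80 → 1/60 → 1/50 → 1/40 → 1/30 → 1/25.

1/25s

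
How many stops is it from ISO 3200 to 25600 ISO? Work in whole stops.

3200 → 6400 → 12800 → 25600 — count the steps: 3 stops.

3 stops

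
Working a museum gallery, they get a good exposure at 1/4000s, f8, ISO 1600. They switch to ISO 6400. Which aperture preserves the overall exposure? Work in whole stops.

ISO: 1600 → 3200 → 6400 — 2 stops raised (brighter).
Need 2 stops darker from the aperture: f/8 → f/11 → f/16.

f/16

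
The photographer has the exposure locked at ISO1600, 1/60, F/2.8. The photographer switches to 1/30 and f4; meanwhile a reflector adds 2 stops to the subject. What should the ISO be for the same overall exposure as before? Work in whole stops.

Scene light: 2 stops brighter.
Shutter speed: 1/60 → 1/30 — 1 stop longer (brighter).
Aperture: f/2.8 → f/4 — 1 stop smaller aperture (darker).
Net so far: 2 stops brighter. ISO: 1600 → 800 → 400.

ISO 400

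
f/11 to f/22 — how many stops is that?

f/11 → f/16 → f/22 — count the steps: 2 stops.

2 stops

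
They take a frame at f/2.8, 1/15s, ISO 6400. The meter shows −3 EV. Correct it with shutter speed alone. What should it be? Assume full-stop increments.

Underexposed by 3 stops → need 3 stops brighter.
Shutter speed: 1/15 → 1/8 → 1/4 → 1/2.

1/2s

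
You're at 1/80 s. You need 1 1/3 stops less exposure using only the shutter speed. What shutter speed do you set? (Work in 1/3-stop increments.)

Shutter speed: 1/80 → 1/100 → 1/125 → 1/160 → 1/200 — 1 1/3 stops faster (darker).

1/200s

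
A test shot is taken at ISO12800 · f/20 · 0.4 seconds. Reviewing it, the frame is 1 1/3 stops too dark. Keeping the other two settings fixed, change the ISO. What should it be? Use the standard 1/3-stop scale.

ISO 32000

Underexposed by 1 1/3 stops → need 1 1/3 stops brighter.
ISO: 12800 → 16000 → 20000 → 25600 → 32000.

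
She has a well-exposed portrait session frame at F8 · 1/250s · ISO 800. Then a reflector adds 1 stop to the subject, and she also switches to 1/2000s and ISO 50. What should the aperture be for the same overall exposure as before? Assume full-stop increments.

Scene light: 1 stop brighter.
Shutter speed: 1/250 → 1/500 → 1/1000 → 1/2000 — 3 stops faster (darker).
ISO: 800 → 400 → 200 → 100 → 50 — 4 stops lower (darker).
Net so far: 6 stops darker. Aperture: f/8 → f/5.6 → f/4 → f/2.8 → f/2 → f/1.4 → f/1.0.

f/1.0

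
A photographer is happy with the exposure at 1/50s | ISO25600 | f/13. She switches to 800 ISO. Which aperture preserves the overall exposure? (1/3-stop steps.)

f/2.2

ISO: 25600 → 20000 → 16000 → 12800 → 10000 → 8000 → 6400 → 5000 → 4000 → 3200 → 2500 → 2000 → 1600 → 1250 → 1000 → 800 — 5 stops lower (darker).
Need 5 stops brighter from the aperture: f/13 → f/11 → f/10 → f/9 → f/8 → f/7.1 → f/6.3 → f/5.6 → f/5 → f/4.5 → f/4 → f/3.5 → f/3.2 → f/2.8 → f/2.5 → f/2.2.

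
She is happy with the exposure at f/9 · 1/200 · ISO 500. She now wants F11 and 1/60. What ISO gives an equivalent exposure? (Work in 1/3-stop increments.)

Aperture: f/9 → f/10 → f/11 — 2/3 stop narrower (darker).
Shutter speed: 1/200 → 1/160 → 1/125 → 1/100 → 1/80 → 1/60 — 1 2/3 stops slower (brighter).
Net change so far: 1 stop brighter. Offset with the ISO: 500 → 400 → 320 → 250.

ISO 250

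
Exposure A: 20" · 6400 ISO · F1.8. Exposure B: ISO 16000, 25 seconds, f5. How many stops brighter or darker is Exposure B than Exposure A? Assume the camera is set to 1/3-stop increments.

Aperture: f/1.8 → f/2 → f/2.2 → f/2.5 → f/2.8 → f/3.2 → f/3.5 → f/4 → f/4.5 → f/5 — 3 stops smaller aperture (darker).
Shutter speed: 20 → 25 — 1/3 stop slower (brighter).
ISO: 6400 → 8000 → 10000 → 12800 → 16000 — 1 1/3 stops higher (brighter).
Net: −3 +1/3 +1 1/3 = −1 1/3 stops.

1 1/3 stops darker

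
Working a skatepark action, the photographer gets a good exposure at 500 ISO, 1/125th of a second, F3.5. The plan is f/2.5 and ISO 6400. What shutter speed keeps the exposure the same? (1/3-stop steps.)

Aperture: f/3.5 → f/3.2 → f/2.8 → f/2.5 — 1 stop opened up (brighter).
ISO: 500 → 640 → 800 → 1000 → 1250 → 1600 → 2000 → 2500 → 3200 → 4000 → 5000 → 6400 — 3 2/3 stops higher (brighter).
Net change so far: 4 2/3 stops brighter. Offset with the shutter speed: 1/125 → 1/160 → 1/200 → 1/250 → 1/320 → 1/400 → 1/500 → 1/640 → 1/800 → 1/1000 → 1/1250 → 1/1600 → 1/2000 → 1/2500 → 1/3200.

1/3200s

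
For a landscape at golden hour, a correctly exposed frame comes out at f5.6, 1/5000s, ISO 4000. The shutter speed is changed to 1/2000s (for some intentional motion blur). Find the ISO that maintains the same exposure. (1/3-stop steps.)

ISO 1600

Shutter speed: 1/5000 → 1/4000 → 1/3200 → 1/2500 → 1/2000 — 1 1/3 stops slower (brighter).
Need 1 1/3 stops darker from the ISO: 4000 → 3200 → 2500 → 2000 → 1600.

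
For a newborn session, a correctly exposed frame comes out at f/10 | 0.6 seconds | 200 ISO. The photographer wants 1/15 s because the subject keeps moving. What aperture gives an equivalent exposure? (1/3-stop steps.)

Shutter speed: 0.6 → 0.5 → 0.4 → 0.3 → 1/4 → 1/5 → 1/6 → 1/8 → 1/10 → 1/13 → 1/15 — 3 1/3 stops shorter (darker).
Need 3 1/3 stops brighter from the aperture: f/10 → f/9 → f/8 → f/7.1 → f/6.3 → f/5.6 → f/5 → f/4.5 → f/4 → f/3.5 → f/3.2.

f/3.2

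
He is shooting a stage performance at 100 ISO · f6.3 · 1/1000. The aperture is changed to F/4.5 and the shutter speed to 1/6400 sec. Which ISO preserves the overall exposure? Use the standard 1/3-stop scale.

ISO 320

Aperture: f/6.3 → f/5.6 → f/5 → f/4.5 — 1 stop opened up (brighter).
Shutter speed: 1/1000 → 1/1250 → 1/1600 → 1/2000 → 1/2500 → 1/3200 → 1/4000 → 1/5000 → 1/6400 — 2 2/3 stops shorter (darker).
Net change so far: 1 2/3 stops darker. Offset with the ISO: 100 → 125 → 160 → 200 → 250 → 320.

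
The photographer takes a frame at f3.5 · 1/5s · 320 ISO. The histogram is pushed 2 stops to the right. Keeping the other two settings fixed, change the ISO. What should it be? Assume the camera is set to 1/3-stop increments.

Overexposed by 2 stops → need 2 stops darker.
ISO: 320 → 250 → 200 → 160 → 125 → 100 → 80.

ISO 80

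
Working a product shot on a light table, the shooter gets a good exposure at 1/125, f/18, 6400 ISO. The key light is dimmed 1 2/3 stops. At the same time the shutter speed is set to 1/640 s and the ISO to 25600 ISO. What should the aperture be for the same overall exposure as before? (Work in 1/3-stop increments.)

f/9

Scene light: 1 2/3 stops darker.
Shutter speed: 1/125 → 1/160 → 1/200 → 1/250 → 1/320 → 1/400 → 1/500 → 1/640 — 2 1/3 stops faster (darker).
ISO: 6400 → 8000 → 10000 → 12800 → 16000 → 20000 → 25600 — 2 stops higher (brighter).
Net so far: 2 stops darker. Aperture: f/18 → f/16 → f/14 → f/13 → f/11 → f/10 → f/9.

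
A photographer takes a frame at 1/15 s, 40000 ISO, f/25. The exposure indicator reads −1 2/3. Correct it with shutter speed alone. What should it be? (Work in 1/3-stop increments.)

1/5s

Underexposed by 1 2/3 stops → need 1 2/3 stops brighter.
Shutter speed: 1/15 → 1/13 → 1/10 → 1/8 → 1/6 → 1/5.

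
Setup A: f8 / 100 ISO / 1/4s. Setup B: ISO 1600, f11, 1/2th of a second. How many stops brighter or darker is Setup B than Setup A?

Aperture: f/8 → f/11 — 1 stop narrower (darker).
Shutter speed: 1/4 → 1/2 — 1 stop slower (brighter).
ISO: 100 → 200 → 400 → 800 → 1600 — 4 stops raised (brighter).
Net: −1 +1 +4 = +4 stops.

4 stops brighter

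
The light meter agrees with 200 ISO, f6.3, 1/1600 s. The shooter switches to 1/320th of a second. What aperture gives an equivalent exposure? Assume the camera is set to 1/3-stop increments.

f/14

Shutter speed: 1/1600 → 1/1250 → 1/1000 → 1/800 → 1/640 → 1/500 → 1/400 → 1/320 — 2 1/3 stops slower (brighter).
Need 2 1/3 stops darker from the aperture: f/6.3 → f/7.1 → f/8 → f/9 → f/10 → f/11 → f/13 → f/14.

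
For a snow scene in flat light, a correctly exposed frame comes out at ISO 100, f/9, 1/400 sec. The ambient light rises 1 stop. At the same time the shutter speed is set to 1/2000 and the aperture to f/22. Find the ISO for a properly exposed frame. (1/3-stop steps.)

Scene light: 1 stop brighter.
Shutter speed: 1/400 → 1/500 → 1/640 → 1/800 → 1/1000 → 1/1250 → 1/1600 → 1/2000 — 2 1/3 stops shorter (darker).
Aperture: f/9 → f/10 → f/11 → f/13 → f/14 → f/16 → f/18 → f/20 → f/22 — 2 2/3 stops stopped down (darker).
Net so far: 4 stops darker. ISO: 100 → 125 → 160 → 200 → 250 → 320 → 400 → 500 → 640 → 800 → 1000 → 1250 → 1600.

ISO 1600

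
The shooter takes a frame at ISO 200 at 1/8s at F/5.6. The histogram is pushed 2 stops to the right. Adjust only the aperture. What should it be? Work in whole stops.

Overexposed by 2 stops → need 2 stops darker.
Aperture: f/5.6 → f/8 → f/11.

f/11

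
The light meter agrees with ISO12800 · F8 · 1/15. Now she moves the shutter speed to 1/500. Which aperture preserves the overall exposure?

f/1.4

Shutter speed: 1/15 → 1/30 → 1/60 → 1/125 → 1/250 → 1/500 — 5 stops shorter (darker).
Need 5 stops brighter from the aperture: f/8 → f/5.6 → f/4 → f/2.8 → f/2 → f/1.4.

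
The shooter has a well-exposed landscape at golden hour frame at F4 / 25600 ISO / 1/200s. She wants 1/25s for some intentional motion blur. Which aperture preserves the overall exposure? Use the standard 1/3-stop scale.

Shutter speed: 1/200 → 1/160 → 1/125 → 1/100 → 1/80 → 1/60 → 1/50 → 1/40 → 1/30 → 1/25 — 3 stops longer (brighter).
Need 3 stops darker from the aperture: f/4 → f/4.5 → f/5 → f/5.6 → f/6.3 → f/7.1 → f/8 → f/9 → f/10 → f/11.

f/11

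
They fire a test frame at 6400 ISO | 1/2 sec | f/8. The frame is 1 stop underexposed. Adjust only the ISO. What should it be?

Underexposed by 1 stop → need 1 stop brighter.
ISO: 6400 → 12800.

ISO 12800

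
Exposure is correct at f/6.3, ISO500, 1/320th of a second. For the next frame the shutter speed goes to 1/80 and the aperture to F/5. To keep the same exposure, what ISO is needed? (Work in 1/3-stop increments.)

Shutter speed: 1/320 → 1/250 → 1/200 → 1/160 → 1/125 → 1/100 → 1/80 — 2 stops slower (brighter).
Aperture: f/6.3 → f/5.6 → f/5 — 2/3 stop opened up (brighter).
Net change so far: 2 2/3 stops brighter. Offset with the ISO: 500 → 400 → 320 → 250 → 200 → 160 → 125 → 100 → 80.

ISO 80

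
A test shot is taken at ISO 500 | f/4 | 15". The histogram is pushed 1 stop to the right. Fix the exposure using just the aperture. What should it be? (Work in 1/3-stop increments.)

f/5.6

Overexposed by 1 stop → need 1 stop darker.
Aperture: f/4 → f/4.5 → f/5 → f/5.6.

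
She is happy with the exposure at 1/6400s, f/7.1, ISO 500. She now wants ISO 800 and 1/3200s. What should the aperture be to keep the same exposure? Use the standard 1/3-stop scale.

f/13

ISO: 500 → 640 → 800 — 2/3 stop higher (brighter).
Shutter speed: 1/6400 → 1/5000 → 1/4000 → 1/3200 — 1 stop slower (brighter).
Net change so far: 1 2/3 stops brighter. Offset with the aperture: f/7.1 → f/8 → f/9 → f/10 → f/11 → f/13.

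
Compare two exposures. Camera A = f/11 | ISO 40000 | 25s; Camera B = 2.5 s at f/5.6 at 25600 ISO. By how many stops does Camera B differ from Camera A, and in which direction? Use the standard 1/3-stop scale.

2 stops darker

Aperture: f/11 → f/10 → f/9 → f/8 → f/7.1 → f/6.3 → f/5.6 — 2 stops wider (brighter).
Shutter speed: 25 → 20 → 15 → 13 → 10 → 8 → 6 → 5 → 4 → 3.2 → 2.5 — 3 1/3 stops faster (darker).
ISO: 40000 → 32000 → 25600 — 2/3 stop dropped (darker).
Net: +2 −3 1/3 −2/3 = −2 stops.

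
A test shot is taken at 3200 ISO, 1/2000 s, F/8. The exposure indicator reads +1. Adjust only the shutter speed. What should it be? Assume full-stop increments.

Overexposed by 1 stop → need 1 stop darker.
Shutter speed: 1/2000 → 1/4000.

1/4000s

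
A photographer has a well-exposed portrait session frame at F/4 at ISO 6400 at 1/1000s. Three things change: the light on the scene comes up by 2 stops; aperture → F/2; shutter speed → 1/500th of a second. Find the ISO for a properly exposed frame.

Scene light: 2 stops brighter.
Aperture: f/4 → f/2.8 → f/2 — 2 stops opened up (brighter).
Shutter speed: 1/1000 → 1/500 — 1 stop slower (brighter).
Net so far: 5 stops brighter. ISO: 6400 → 3200 → 1600 → 800 → 400 → 200.

ISO 200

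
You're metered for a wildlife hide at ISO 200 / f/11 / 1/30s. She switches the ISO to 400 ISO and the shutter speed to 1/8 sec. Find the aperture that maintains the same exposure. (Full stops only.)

ISO: 200 → 400 — 1 stop raised (brighter).
Shutter speed: 1/30 → 1/15 → 1/8 — 2 stops slower (brighter).
Net change so far: 3 stops brighter. Offset with the aperture: f/11 → f/16 → f/22 → f/32.

f/32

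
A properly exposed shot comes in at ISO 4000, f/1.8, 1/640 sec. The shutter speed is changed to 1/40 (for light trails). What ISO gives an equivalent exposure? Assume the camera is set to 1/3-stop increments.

ISO 250

Shutter speed: 1/640 → 1/500 → 1/400 → 1/320 → 1/250 → 1/200 → 1/160 → 1/125 → 1/100 → 1/80 → 1/60 → 1/50 → 1/40 — 4 stops longer (brighter).
Need 4 stops darker from the ISO: 4000 → 3200 → 2500 → 2000 → 1600 → 1250 → 1000 → 800 → 640 → 500 → 400 → 320 → 250.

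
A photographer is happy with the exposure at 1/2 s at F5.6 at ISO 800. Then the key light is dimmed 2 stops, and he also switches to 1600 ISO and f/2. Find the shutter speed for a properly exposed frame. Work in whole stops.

Scene light: 2 stops darker.
ISO: 800 → 1600 — 1 stop raised (brighter).
Aperture: f/5.6 → f/4 → f/2.8 → f/2 — 3 stops larger aperture (brighter).
Net so far: 2 stops brighter. Shutter speed: 1/2 → 1/4 → 1/8.

1/8s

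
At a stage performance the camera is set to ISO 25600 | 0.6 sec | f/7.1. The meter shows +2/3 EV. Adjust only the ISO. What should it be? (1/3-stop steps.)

Overexposed by 2/3 stop → need 2/3 stop darker.
ISO: 25600 → 20000 → 16000.

ISO 16000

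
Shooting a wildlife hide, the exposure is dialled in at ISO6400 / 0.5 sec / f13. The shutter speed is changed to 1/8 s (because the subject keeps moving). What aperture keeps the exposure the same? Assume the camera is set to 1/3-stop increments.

Shutter speed: 0.5 → 0.4 → 0.3 → 1/4 → 1/5 → 1/6 → 1/8 — 2 stops faster (darker).
Need 2 stops brighter from the aperture: f/13 → f/11 → f/10 → f/9 → f/8 → f/7.1 → f/6.3.

f/6.3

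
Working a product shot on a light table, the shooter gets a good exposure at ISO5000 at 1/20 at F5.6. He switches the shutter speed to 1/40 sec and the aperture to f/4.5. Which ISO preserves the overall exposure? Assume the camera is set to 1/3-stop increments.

ISO 6400

Shutter speed: 1/20 → 1/25 → 1/30 → 1/40 — 1 stop shorter (darker).
Aperture: f/5.6 → f/5 → f/4.5 — 2/3 stop wider (brighter).
Net change so far: 1/3 stop darker. Offset with the ISO: 5000 → 6400.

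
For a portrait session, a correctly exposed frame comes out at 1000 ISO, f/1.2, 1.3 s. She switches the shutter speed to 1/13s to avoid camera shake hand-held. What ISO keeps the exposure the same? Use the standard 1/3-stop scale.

ISO 16000

Shutter speed: 1.3 → 1 → 0.8 → 0.6 → 0.5 → 0.4 → 0.3 → 1/4 → 1/5 → 1/6 → 1/8 → 1/10 → 1/13 — 4 stops shorter (darker).
Need 4 stops brighter from the ISO: 1000 → 1250 → 1600 → 2000 → 2500 → 3200 → 4000 → 5000 → 6400 → 8000 → 10000 → 12800 → 16000.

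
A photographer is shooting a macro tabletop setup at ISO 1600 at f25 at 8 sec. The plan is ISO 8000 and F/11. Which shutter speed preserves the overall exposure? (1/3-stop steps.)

0.3 s

ISO: 1600 → 2000 → 2500 → 3200 → 4000 → 5000 → 6400 → 8000 — 2 1/3 stops higher (brighter).
Aperture: f/25 → f/22 → f/20 → f/18 → f/16 → f/14 → f/13 → f/11 — 2 1/3 stops opened up (brighter).
Net change so far: 4 2/3 stops brighter. Offset with the shutter speed: 8 → 6 → 5 → 4 → 3.2 → 2.5 → 2 → 1.6 → 1.3 → 1 → 0.8 → 0.6 → 0.5 → 0.4 → 0.3.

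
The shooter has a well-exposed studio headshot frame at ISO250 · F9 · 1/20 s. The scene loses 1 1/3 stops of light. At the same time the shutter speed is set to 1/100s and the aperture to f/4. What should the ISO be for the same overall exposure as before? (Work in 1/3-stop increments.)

Scene light: 1 1/3 stops darker.
Shutter speed: 1/20 → 1/25 → 1/30 → 1/40 → 1/50 → 1/60 → 1/80 → 1/100 — 2 1/3 stops faster (darker).
Aperture: f/9 → f/8 → f/7.1 → f/6.3 → f/5.6 → f/5 → f/4.5 → f/4 — 2 1/3 stops larger aperture (brighter).
Net so far: 1 1/3 stops darker. ISO: 250 → 320 → 400 → 500 → 640.

ISO 640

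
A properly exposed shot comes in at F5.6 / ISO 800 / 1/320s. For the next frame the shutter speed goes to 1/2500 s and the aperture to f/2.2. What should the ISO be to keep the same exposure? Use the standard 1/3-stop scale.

ISO 1000

Shutter speed: 1/320 → 1/400 → 1/500 → 1/640 → 1/800 → 1/1000 → 1/1250 → 1/1600 → 1/2000 → 1/2500 — 3 stops faster (darker).
Aperture: f/5.6 → f/5 → f/4.5 → f/4 → f/3.5 → f/3.2 → f/2.8 → f/2.5 → f/2.2 — 2 2/3 stops larger aperture (brighter).
Net change so far: 1/3 stop darker. Offset with the ISO: 800 → 1000.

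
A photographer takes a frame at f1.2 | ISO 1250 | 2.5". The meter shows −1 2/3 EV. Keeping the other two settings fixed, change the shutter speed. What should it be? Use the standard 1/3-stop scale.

8 s

Underexposed by 1 2/3 stops → need 1 2/3 stops brighter.
Shutter speed: 2.5 → 3.2 → 4 → 5 → 6 → 8.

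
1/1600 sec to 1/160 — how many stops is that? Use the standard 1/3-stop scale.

1/1600 → 1/1250 → 1/1000 → 1/800 → 1/640 → 1/500 → 1/400 → 1/320 → 1/250 → 1/200 → 1/160 — count the steps: 10 third-stops = 3 1/3 stops.

3 1/3 stops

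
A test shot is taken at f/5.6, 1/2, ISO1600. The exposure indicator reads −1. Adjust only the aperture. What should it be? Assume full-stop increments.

Underexposed by 1 stop → need 1 stop brighter.
Aperture: f/5.6 → f/4.

f/4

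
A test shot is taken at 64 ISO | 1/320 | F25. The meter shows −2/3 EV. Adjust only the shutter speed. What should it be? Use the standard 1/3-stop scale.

1/200s

Underexposed by 2/3 stop → need 2/3 stop brighter.
Shutter speed: 1/320 → 1/250 → 1/200.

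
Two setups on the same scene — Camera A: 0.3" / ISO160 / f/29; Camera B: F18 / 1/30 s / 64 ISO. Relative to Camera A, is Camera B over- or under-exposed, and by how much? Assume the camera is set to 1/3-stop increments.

3 1/3 stops darker

Aperture: f/29 → f/25 → f/22 → f/20 → f/18 — 1 1/3 stops wider (brighter).
Shutter speed: 0.3 → 1/4 → 1/5 → 1/6 → 1/8 → 1/10 → 1/13 → 1/15 → 1/20 → 1/25 → 1/30 — 3 1/3 stops faster (darker).
ISO: 160 → 125 → 100 → 80 → 64 — 1 1/3 stops lower (darker).
Net: +1 1/3 −3 1/3 −1 1/3 = −3 1/3 stops.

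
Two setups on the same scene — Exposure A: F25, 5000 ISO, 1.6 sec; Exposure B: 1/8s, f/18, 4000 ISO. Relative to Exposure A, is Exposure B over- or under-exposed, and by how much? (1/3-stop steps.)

3 stops darker

Aperture: f/25 → f/22 → f/20 → f/18 — 1 stop opened up (brighter).
Shutter speed: 1.6 → 1.3 → 1 → 0.8 → 0.6 → 0.5 → 0.4 → 0.3 → 1/4 → 1/5 → 1/6 → 1/8 — 3 2/3 stops shorter (darker).
ISO: 5000 → 4000 — 1/3 stop dropped (darker).
Net: +1 −3 2/3 −1/3 = −3 stops.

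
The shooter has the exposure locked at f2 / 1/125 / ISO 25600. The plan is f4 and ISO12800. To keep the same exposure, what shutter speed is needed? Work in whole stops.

1/15s

Aperture: f/2 → f/2.8 → f/4 — 2 stops stopped down (darker).
ISO: 25600 → 12800 — 1 stop dropped (darker).
Net change so far: 3 stops darker. Offset with the shutter speed: 1/125 → 1/60 → 1/30 → 1/15.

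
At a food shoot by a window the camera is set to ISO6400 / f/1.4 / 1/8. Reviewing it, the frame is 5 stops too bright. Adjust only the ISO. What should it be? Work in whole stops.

Overexposed by 5 stops → need 5 stops darker.
ISO: 6400 → 3200 → 1600 → 800 → 400 → 200.

ISO 200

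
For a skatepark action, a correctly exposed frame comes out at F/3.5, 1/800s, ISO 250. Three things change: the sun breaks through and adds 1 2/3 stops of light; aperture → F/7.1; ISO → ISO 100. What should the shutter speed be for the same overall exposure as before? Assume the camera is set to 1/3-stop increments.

Scene light: 1 2/3 stops brighter.
Aperture: f/3.5 → f/4 → f/4.5 → f/5 → f/5.6 → f/6.3 → f/7.1 — 2 stops smaller aperture (darker).
ISO: 250 → 200 → 160 → 125 → 100 — 1 1/3 stops dropped (darker).
Net so far: 1 2/3 stops darker. Shutter speed: 1/800 → 1/640 → 1/500 → 1/400 → 1/320 → 1/250.

1/250s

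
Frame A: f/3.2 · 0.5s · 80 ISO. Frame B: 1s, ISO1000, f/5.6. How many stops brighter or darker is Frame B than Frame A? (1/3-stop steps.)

Aperture: f/3.2 → f/3.5 → f/4 → f/4.5 → f/5 → f/5.6 — 1 2/3 stops narrower (darker).
Shutter speed: 0.5 → 0.6 → 0.8 → 1 — 1 stop slower (brighter).
ISO: 80 → 100 → 125 → 160 → 200 → 250 → 320 → 400 → 500 → 640 → 800 → 1000 — 3 2/3 stops higher (brighter).
Net: −1 2/3 +1 +3 2/3 = +3 stops.

3 stops brighter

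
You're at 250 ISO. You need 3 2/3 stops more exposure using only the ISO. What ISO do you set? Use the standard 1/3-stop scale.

ISO 3200

ISO: 250 → 320 → 400 → 500 → 640 → 800 → 1000 → 1250 → 1600 → 2000 → 2500 → 3200 — 3 2/3 stops raised (brighter).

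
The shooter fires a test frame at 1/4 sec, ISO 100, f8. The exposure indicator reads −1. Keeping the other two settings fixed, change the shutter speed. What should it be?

1/2s

Underexposed by 1 stop → need 1 stop brighter.
Shutter speed: 1/4 → 1/2.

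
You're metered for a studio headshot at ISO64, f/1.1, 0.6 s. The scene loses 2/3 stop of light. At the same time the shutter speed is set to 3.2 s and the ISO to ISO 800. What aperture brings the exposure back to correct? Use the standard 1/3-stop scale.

f/7.1

Scene light: 2/3 stop darker.
Shutter speed: 0.6 → 0.8 → 1 → 1.3 → 1.6 → 2 → 2.5 → 3.2 — 2 1/3 stops slower (brighter).
ISO: 64 → 80 → 100 → 125 → 160 → 200 → 250 → 320 → 400 → 500 → 640 → 800 — 3 2/3 stops higher (brighter).
Net so far: 5 1/3 stops brighter. Aperture: f/1.1 → f/1.2 → f/1.4 → f/1.6 → f/1.8 → f/2 → f/2.2 → f/2.5 → f/2.8 → f/3.2 → f/3.5 → f/4 → f/4.5 → f/5 → f/5.6 → f/6.3 → f/7.1.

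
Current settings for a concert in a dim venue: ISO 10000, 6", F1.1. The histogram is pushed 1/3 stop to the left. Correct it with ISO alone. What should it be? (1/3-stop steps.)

Underexposed by 1/3 stop → need 1/3 stop brighter.
ISO: 10000 → 12800.

ISO 12800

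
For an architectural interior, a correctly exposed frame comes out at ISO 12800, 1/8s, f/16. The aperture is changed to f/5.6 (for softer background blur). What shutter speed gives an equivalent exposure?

1/60s

Aperture: f/16 → f/11 → f/8 → f/5.6 — 3 stops opened up (brighter).
Need 3 stops darker from the shutter speed: 1/8 → 1/15 → 1/30 → 1/60.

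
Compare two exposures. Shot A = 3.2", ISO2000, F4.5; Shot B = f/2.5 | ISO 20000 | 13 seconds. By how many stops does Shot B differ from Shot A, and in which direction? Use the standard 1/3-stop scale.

7 stops brighter

Aperture: f/4.5 → f/4 → f/3.5 → f/3.2 → f/2.8 → f/2.5 — 1 2/3 stops wider (brighter).
Shutter speed: 3.2 → 4 → 5 → 6 → 8 → 10 → 13 — 2 stops slower (brighter).
ISO: 2000 → 2500 → 3200 → 4000 → 5000 → 6400 → 8000 → 10000 → 12800 → 16000 → 20000 — 3 1/3 stops raised (brighter).
Net: +1 2/3 +2 +3 1/3 = +7 stops.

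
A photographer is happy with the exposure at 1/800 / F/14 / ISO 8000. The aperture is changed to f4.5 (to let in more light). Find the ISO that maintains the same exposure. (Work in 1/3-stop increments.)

ISO 800

Aperture: f/14 → f/13 → f/11 → f/10 → f/9 → f/8 → f/7.1 → f/6.3 → f/5.6 → f/5 → f/4.5 — 3 1/3 stops wider (brighter).
Need 3 1/3 stops darker from the ISO: 8000 → 6400 → 5000 → 4000 → 3200 → 2500 → 2000 → 1600 → 1250 → 1000 → 800.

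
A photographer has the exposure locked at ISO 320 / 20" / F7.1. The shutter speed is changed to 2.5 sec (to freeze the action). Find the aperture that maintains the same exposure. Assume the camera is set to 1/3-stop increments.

Shutter speed: 20 → 15 → 13 → 10 → 8 → 6 → 5 → 4 → 3.2 → 2.5 — 3 stops shorter (darker).
Need 3 stops brighter from the aperture: f/7.1 → f/6.3 → f/5.6 → f/5 → f/4.5 → f/4 → f/3.5 → f/3.2 → f/2.8 → f/2.5.

f/2.5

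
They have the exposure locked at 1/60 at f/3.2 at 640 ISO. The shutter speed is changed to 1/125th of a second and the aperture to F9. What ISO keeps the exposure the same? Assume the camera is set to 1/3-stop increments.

Shutter speed: 1/60 → 1/80 → 1/100 → 1/125 — 1 stop shorter (darker).
Aperture: f/3.2 → f/3.5 → f/4 → f/4.5 → f/5 → f/5.6 → f/6.3 → f/7.1 → f/8 → f/9 — 3 stops smaller aperture (darker).
Net change so far: 4 stops darker. Offset with the ISO: 640 → 800 → 1000 → 1250 → 1600 → 2000 → 2500 → 3200 → 4000 → 5000 → 6400 → 8000 → 10000.

ISO 10000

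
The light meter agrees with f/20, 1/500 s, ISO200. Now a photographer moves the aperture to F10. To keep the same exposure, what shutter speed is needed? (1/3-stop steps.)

1/2000s

Aperture: f/20 → f/18 → f/16 → f/14 → f/13 → f/11 → f/10 — 2 stops wider (brighter).
Need 2 stops darker from the shutter speed: 1/500 → 1/640 → 1/800 → 1/1000 → 1/1250 → 1/1600 → 1/2000.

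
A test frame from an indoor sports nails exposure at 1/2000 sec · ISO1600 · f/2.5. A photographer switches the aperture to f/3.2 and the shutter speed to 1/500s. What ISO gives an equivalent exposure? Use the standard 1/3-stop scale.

Aperture: f/2.5 → f/2.8 → f/3.2 — 2/3 stop smaller aperture (darker).
Shutter speed: 1/2000 → 1/1600 → 1/1250 → 1/1000 → 1/800 → 1/640 → 1/500 — 2 stops longer (brighter).
Net change so far: 1 1/3 stops brighter. Offset with the ISO: 1600 → 1250 → 1000 → 800 → 640.

ISO 640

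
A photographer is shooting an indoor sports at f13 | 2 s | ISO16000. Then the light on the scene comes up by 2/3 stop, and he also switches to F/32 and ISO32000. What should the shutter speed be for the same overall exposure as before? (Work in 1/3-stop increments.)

Scene light: 2/3 stop brighter.
Aperture: f/13 → f/14 → f/16 → f/18 → f/20 → f/22 → f/25 → f/29 → f/32 — 2 2/3 stops narrower (darker).
ISO: 16000 → 20000 → 25600 → 32000 — 1 stop raised (brighter).
Net so far: 1 stop darker. Shutter speed: 2 → 2.5 → 3.2 → 4.

4 s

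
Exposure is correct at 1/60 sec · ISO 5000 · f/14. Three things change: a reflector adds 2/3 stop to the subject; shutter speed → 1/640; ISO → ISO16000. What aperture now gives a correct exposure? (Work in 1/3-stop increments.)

f/10

Scene light: 2/3 stop brighter.
Shutter speed: 1/60 → 1/80 → 1/100 → 1/125 → 1/160 → 1/200 → 1/250 → 1/320 → 1/400 → 1/500 → 1/640 — 3 1/3 stops shorter (darker).
ISO: 5000 → 6400 → 8000 → 10000 → 12800 → 16000 — 1 2/3 stops higher (brighter).
Net so far: 1 stop darker. Aperture: f/14 → f/13 → f/11 → f/10.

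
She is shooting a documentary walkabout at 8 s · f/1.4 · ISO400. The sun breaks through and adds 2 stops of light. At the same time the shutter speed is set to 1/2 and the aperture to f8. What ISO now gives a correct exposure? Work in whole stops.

Scene light: 2 stops brighter.
Shutter speed: 8 → 4 → 2 → 1 → 1/2 — 4 stops shorter (darker).
Aperture: f/1.4 → f/2 → f/2.8 → f/4 → f/5.6 → f/8 — 5 stops stopped down (darker).
Net so far: 7 stops darker. ISO: 400 → 800 → 1600 → 3200 → 6400 → 12800 → 25600 → 51200.

ISO 51200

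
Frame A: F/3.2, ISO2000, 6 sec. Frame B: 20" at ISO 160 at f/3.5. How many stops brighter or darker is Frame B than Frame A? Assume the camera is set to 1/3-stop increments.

Aperture: f/3.2 → f/3.5 — 1/3 stop stopped down (darker).
Shutter speed: 6 → 8 → 10 → 13 → 15 → 20 — 1 2/3 stops slower (brighter).
ISO: 2000 → 1600 → 1250 → 1000 → 800 → 640 → 500 → 400 → 320 → 250 → 200 → 160 — 3 2/3 stops lower (darker).
Net: −1/3 +1 2/3 −3 2/3 = −2 1/3 stops.

2 1/3 stops darker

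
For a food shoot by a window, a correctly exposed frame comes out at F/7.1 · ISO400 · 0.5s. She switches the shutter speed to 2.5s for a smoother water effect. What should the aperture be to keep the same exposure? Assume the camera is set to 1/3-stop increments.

Shutter speed: 0.5 → 0.6 → 0.8 → 1 → 1.3 → 1.6 → 2 → 2.5 — 2 1/3 stops longer (brighter).
Need 2 1/3 stops darker from the aperture: f/7.1 → f/8 → f/9 → f/10 → f/11 → f/13 → f/14 → f/16.

f/16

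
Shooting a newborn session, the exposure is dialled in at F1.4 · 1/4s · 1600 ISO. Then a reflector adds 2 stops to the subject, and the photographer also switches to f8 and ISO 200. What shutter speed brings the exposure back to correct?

15 s

Scene light: 2 stops brighter.
Aperture: f/1.4 → f/2 → f/2.8 → f/4 → f/5.6 → f/8 — 5 stops narrower (darker).
ISO: 1600 → 800 → 400 → 200 — 3 stops lower (darker).
Net so far: 6 stops darker. Shutter speed: 1/4 → 1/2 → 1 → 2 → 4 → 8 → 15.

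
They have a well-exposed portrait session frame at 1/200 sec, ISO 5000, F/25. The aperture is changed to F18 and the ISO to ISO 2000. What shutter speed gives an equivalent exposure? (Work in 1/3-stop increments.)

1/160s

Aperture: f/25 → f/22 → f/20 → f/18 — 1 stop opened up (brighter).
ISO: 5000 → 4000 → 3200 → 2500 → 2000 — 1 1/3 stops lower (darker).
Net change so far: 1/3 stop darker. Offset with the shutter speed: 1/200 → 1/160.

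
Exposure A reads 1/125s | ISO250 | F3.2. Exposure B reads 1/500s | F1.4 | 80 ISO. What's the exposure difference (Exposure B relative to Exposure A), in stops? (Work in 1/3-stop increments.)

Aperture: f/3.2 → f/2.8 → f/2.5 → f/2.2 → f/2 → f/1.8 → f/1.6 → f/1.4 — 2 1/3 stops larger aperture (brighter).
Shutter speed: 1/125 → 1/160 → 1/200 → 1/250 → 1/320 → 1/400 → 1/500 — 2 stops shorter (darker).
ISO: 250 → 200 → 160 → 125 → 100 → 80 — 1 2/3 stops lower (darker).
Net: +2 1/3 −2 −1 2/3 = −1 1/3 stops.

1 1/3 stops darker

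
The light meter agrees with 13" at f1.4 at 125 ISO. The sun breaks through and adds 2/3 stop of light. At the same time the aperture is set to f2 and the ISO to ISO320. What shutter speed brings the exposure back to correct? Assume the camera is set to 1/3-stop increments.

Scene light: 2/3 stop brighter.
Aperture: f/1.4 → f/1.6 → f/1.8 → f/2 — 1 stop stopped down (darker).
ISO: 125 → 160 → 200 → 250 → 320 — 1 1/3 stops higher (brighter).
Net so far: 1 stop brighter. Shutter speed: 13 → 10 → 8 → 6.

6 s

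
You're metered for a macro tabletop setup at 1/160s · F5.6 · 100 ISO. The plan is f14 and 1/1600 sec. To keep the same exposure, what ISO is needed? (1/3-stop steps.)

ISO 6400

Aperture: f/5.6 → f/6.3 → f/7.1 → f/8 → f/9 → f/10 → f/11 → f/13 → f/14 — 2 2/3 stops smaller aperture (darker).
Shutter speed: 1/160 → 1/200 → 1/250 → 1/320 → 1/400 → 1/500 → 1/640 → 1/800 → 1/1000 → 1/1250 → 1/1600 — 3 1/3 stops shorter (darker).
Net change so far: 6 stops darker. Offset with the ISO: 100 → 125 → 160 → 200 → 250 → 320 → 400 → 500 → 640 → 800 → 1000 → 1250 → 1600 → 2000 → 2500 → 3200 → 4000 → 5000 → 6400.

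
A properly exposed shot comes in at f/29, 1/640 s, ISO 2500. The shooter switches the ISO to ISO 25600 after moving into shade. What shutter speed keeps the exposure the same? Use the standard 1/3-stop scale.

1/6400s

ISO: 2500 → 3200 → 4000 → 5000 → 6400 → 8000 → 10000 → 12800 → 16000 → 20000 → 25600 — 3 1/3 stops raised (brighter).
Need 3 1/3 stops darker from the shutter speed: 1/640 → 1/800 → 1/1000 → 1/1250 → 1/1600 → 1/2000 → 1/2500 → 1/3200 → 1/4000 → 1/5000 → 1/6400.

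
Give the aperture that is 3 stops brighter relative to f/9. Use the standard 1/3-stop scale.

Aperture: f/9 → f/8 → f/7.1 → f/6.3 → f/5.6 → f/5 → f/4.5 → f/4 → f/3.5 → f/3.2 — 3 stops opened up (brighter).

f/3.2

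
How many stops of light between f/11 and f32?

3 stops

f/11 → f/16 → f/22 → f/32 — count the steps: 3 stops.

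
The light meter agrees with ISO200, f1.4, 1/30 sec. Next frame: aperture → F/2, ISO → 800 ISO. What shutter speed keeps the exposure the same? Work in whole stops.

1/60s

Aperture: f/1.4 → f/2 — 1 stop stopped down (darker).
ISO: 200 → 400 → 800 — 2 stops higher (brighter).
Net change so far: 1 stop brighter. Offset with the shutter speed: 1/30 → 1/60.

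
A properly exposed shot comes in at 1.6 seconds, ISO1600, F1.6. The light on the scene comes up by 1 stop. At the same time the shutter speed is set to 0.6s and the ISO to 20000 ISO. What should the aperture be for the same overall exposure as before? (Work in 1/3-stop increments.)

f/5

Scene light: 1 stop brighter.
Shutter speed: 1.6 → 1.3 → 1 → 0.8 → 0.6 — 1 1/3 stops faster (darker).
ISO: 1600 → 2000 → 2500 → 3200 → 4000 → 5000 → 6400 → 8000 → 10000 → 12800 → 16000 → 20000 — 3 2/3 stops raised (brighter).
Net so far: 3 1/3 stops brighter. Aperture: f/1.6 → f/1.8 → f/2 → f/2.2 → f/2.5 → f/2.8 → f/3.2 → f/3.5 → f/4 → f/4.5 → f/5.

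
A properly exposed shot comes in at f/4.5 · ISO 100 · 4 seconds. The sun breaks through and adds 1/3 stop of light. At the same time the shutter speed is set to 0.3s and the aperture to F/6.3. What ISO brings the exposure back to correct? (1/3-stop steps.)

Scene light: 1/3 stop brighter.
Shutter speed: 4 → 3.2 → 2.5 → 2 → 1.6 → 1.3 → 1 → 0.8 → 0.6 → 0.5 → 0.4 → 0.3 — 3 2/3 stops shorter (darker).
Aperture: f/4.5 → f/5 → f/5.6 → f/6.3 — 1 stop smaller aperture (darker).
Net so far: 4 1/3 stops darker. ISO: 100 → 125 → 160 → 200 → 250 → 320 → 400 → 500 → 640 → 800 → 1000 → 1250 → 1600 → 2000.

ISO 2000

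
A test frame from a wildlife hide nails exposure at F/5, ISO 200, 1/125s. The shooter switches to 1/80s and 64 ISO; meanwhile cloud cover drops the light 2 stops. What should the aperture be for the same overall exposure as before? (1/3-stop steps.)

f/1.8

Scene light: 2 stops darker.
Shutter speed: 1/125 → 1/100 → 1/80 — 2/3 stop slower (brighter).
ISO: 200 → 160 → 125 → 100 → 80 → 64 — 1 2/3 stops lower (darker).
Net so far: 3 stops darker. Aperture: f/5 → f/4.5 → f/4 → f/3.5 → f/3.2 → f/2.8 → f/2.5 → f/2.2 → f/2 → f/1.8.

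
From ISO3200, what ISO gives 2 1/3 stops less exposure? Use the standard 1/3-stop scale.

ISO 640

ISO: 3200 → 2500 → 2000 → 1600 → 1250 → 1000 → 800 → 640 — 2 1/3 stops dropped (darker).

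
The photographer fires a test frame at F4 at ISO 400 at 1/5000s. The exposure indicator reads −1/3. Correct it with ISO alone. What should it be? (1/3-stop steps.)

Underexposed by 1/3 stop → need 1/3 stop brighter.
ISO: 400 → 500.

ISO 500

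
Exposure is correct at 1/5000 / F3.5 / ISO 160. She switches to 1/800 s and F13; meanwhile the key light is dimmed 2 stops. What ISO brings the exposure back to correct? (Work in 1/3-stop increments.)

ISO 1250

Scene light: 2 stops darker.
Shutter speed: 1/5000 → 1/4000 → 1/3200 → 1/2500 → 1/2000 → 1/1600 → 1/1250 → 1/1000 → 1/800 — 2 2/3 stops slower (brighter).
Aperture: f/3.5 → f/4 → f/4.5 → f/5 → f/5.6 → f/6.3 → f/7.1 → f/8 → f/9 → f/10 → f/11 → f/13 — 3 2/3 stops stopped down (darker).
Net so far: 3 stops darker. ISO: 160 → 200 → 250 → 320 → 400 → 500 → 640 → 800 → 1000 → 1250.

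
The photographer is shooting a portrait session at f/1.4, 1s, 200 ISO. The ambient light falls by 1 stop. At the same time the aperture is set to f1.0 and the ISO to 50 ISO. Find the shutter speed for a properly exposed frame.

Scene light: 1 stop darker.
Aperture: f/1.4 → f/1.0 — 1 stop larger aperture (brighter).
ISO: 200 → 100 → 50 — 2 stops dropped (darker).
Net so far: 2 stops darker. Shutter speed: 1 → 2 → 4.

4 s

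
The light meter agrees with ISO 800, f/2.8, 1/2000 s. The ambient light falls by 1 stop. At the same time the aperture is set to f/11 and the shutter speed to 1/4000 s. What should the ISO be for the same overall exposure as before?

ISO 51200

Scene light: 1 stop darker.
Aperture: f/2.8 → f/4 → f/5.6 → f/8 → f/11 — 4 stops narrower (darker).
Shutter speed: 1/2000 → 1/4000 — 1 stop faster (darker).
Net so far: 6 stops darker. ISO: 800 → 1600 → 3200 → 6400 → 12800 → 25600 → 51200.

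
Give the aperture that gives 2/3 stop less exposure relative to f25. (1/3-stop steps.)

f/32

Aperture: f/25 → f/29 → f/32 — 2/3 stop stopped down (darker).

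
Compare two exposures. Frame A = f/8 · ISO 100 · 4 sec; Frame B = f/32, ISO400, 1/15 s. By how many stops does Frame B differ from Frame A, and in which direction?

Aperture: f/8 → f/11 → f/16 → f/22 → f/32 — 4 stops smaller aperture (darker).
Shutter speed: 4 → 2 → 1 → 1/2 → 1/4 → 1/8 → 1/15 — 6 stops shorter (darker).
ISO: 100 → 200 → 400 — 2 stops raised (brighter).
Net: −4 −6 +2 = −8 stops.

8 stops darker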